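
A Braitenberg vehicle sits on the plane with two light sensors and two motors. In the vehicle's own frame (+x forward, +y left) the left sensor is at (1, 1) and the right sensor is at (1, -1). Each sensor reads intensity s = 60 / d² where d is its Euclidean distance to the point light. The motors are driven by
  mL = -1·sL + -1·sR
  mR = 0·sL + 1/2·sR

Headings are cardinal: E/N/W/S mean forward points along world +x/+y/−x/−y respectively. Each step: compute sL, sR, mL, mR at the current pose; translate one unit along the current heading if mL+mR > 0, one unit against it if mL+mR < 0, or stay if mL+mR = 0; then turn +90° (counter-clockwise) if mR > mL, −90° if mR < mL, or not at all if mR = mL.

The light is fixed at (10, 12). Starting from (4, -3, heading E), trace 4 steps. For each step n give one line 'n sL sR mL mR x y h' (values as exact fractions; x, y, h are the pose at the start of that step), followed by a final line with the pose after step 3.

n=0: pose=(4,-3,E); sL=60/221, sR=60/281; mL=-30120/62101, mR=30/281; mL+mR=-23490/62101 → advance -1; mR−mL=36750/62101 → turn +1·90°
n=1: pose=(3,-3,N); sL=3/13, sR=15/58; mL=-369/754, mR=15/116; mL+mR=-543/1508 → advance -1; mR−mL=933/1508 → turn +1·90°
n=2: pose=(3,-4,W); sL=60/353, sR=60/289; mL=-38520/102017, mR=30/289; mL+mR=-27930/102017 → advance -1; mR−mL=49110/102017 → turn +1·90°
n=3: pose=(4,-4,S); sL=30/157, sR=30/169; mL=-9780/26533, mR=15/169; mL+mR=-7425/26533 → advance -1; mR−mL=12135/26533 → turn +1·90°

0 60/221 60/281 -30120/62101 30/281 4 -3 E
1 3/13 15/58 -369/754 15/116 3 -3 N
2 60/353 60/289 -38520/102017 30/289 3 -4 W
3 30/157 30/169 -9780/26533 15/169 4 -4 S
final 4 -3 E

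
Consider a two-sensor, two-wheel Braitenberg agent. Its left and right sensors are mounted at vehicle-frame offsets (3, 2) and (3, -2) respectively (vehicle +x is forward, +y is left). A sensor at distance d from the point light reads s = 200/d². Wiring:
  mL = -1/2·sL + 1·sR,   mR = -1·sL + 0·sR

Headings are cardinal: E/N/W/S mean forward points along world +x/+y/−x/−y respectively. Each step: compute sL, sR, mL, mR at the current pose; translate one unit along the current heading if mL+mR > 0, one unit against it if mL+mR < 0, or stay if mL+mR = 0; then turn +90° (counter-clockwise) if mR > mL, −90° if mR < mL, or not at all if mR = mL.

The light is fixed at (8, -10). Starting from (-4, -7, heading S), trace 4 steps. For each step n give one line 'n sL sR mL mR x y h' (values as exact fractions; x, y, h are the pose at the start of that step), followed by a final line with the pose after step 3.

n=0: pose=(-4,-7,S); sL=2, sR=50/49; mL=1/49, mR=-2; mL+mR=-97/49 → advance -1; mR−mL=-99/49 → turn -1·90°
n=1: pose=(-4,-6,W); sL=200/229, sR=200/261; mL=19700/59769, mR=-200/229; mL+mR=-32500/59769 → advance -1; mR−mL=-71900/59769 → turn -1·90°
n=2: pose=(-3,-6,N); sL=100/109, sR=20/13; mL=1530/1417, mR=-100/109; mL+mR=230/1417 → advance +1; mR−mL=-2830/1417 → turn -1·90°
n=3: pose=(-3,-5,E); sL=200/113, sR=200/73; mL=15300/8249, mR=-200/113; mL+mR=700/8249 → advance +1; mR−mL=-29900/8249 → turn -1·90°

0 2 50/49 1/49 -2 -4 -7 S
1 200/229 200/261 19700/59769 -200/229 -4 -6 W
2 100/109 20/13 1530/1417 -100/109 -3 -6 N
3 200/113 200/73 15300/8249 -200/113 -3 -5 E
final -2 -5 S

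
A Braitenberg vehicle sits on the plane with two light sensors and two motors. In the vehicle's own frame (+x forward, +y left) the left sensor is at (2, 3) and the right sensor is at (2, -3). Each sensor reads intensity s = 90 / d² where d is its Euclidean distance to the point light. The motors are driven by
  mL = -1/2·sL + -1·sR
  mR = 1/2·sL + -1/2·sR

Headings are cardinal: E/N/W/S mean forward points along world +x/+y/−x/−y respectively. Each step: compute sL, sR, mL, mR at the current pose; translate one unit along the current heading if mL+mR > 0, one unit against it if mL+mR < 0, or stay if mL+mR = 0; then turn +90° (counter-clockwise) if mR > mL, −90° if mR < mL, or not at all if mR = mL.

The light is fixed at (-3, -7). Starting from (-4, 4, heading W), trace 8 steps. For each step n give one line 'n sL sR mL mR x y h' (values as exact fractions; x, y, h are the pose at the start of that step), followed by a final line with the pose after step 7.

n=0: pose=(-4,4,W); sL=90/73, sR=18/41; mL=-3159/2993, mR=1188/2993; mL+mR=-27/41 → advance -1; mR−mL=4347/2993 → turn +1·90°
n=1: pose=(-3,4,S); sL=1, sR=1; mL=-3/2, mR=0; mL+mR=-3/2 → advance -1; mR−mL=3/2 → turn +1·90°
n=2: pose=(-3,5,E); sL=90/229, sR=18/17; mL=-4887/3893, mR=-1296/3893; mL+mR=-27/17 → advance -1; mR−mL=3591/3893 → turn +1·90°
n=3: pose=(-4,5,N); sL=45/106, sR=9/20; mL=-351/530, mR=-27/2120; mL+mR=-27/40 → advance -1; mR−mL=1377/2120 → turn +1·90°
n=4: pose=(-4,4,W); sL=90/73, sR=18/41; mL=-3159/2993, mR=1188/2993; mL+mR=-27/41 → advance -1; mR−mL=4347/2993 → turn +1·90°
n=5: pose=(-3,4,S); sL=1, sR=1; mL=-3/2, mR=0; mL+mR=-3/2 → advance -1; mR−mL=3/2 → turn +1·90°
n=6: pose=(-3,5,E); sL=90/229, sR=18/17; mL=-4887/3893, mR=-1296/3893; mL+mR=-27/17 → advance -1; mR−mL=3591/3893 → turn +1·90°
n=7: pose=(-4,5,N); sL=45/106, sR=9/20; mL=-351/530, mR=-27/2120; mL+mR=-27/40 → advance -1; mR−mL=1377/2120 → turn +1·90°

0 90/73 18/41 -3159/2993 1188/2993 -4 4 W
1 1 1 -3/2 0 -3 4 S
2 90/229 18/17 -4887/3893 -1296/3893 -3 5 E
3 45/106 9/20 -351/530 -27/2120 -4 5 N
4 90/73 18/41 -3159/2993 1188/2993 -4 4 W
5 1 1 -3/2 0 -3 4 S
6 90/229 18/17 -4887/3893 -1296/3893 -3 5 E
7 45/106 9/20 -351/530 -27/2120 -4 5 N
final -4 4 W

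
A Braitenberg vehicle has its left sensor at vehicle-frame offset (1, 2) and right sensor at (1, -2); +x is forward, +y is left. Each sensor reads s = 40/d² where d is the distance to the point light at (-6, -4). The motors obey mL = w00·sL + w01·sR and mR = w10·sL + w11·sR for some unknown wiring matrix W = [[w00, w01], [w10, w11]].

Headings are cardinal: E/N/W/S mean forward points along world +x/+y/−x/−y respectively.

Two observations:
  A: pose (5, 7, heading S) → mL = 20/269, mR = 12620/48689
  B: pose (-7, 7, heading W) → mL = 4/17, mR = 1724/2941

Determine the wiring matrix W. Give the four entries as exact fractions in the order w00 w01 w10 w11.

1/2 0 1 1/2

obs A: pose=(5,7,S) → sL=40/269, sR=40/181, mL=20/269, mR=12620/48689
obs B: pose=(-7,7,W) → sL=8/17, sR=40/173, mL=4/17, mR=1724/2941
sensor matrix S = [[40/269, 40/181], [8/17, 40/173]]; det S = -9968640/143194349
solve [mL_A; mL_B] = S·[w00; w01] and [mR_A; mR_B] = S·[w10; w11]:
  w00 = 1/2, w01 = 0, w10 = 1, w11 = 1/2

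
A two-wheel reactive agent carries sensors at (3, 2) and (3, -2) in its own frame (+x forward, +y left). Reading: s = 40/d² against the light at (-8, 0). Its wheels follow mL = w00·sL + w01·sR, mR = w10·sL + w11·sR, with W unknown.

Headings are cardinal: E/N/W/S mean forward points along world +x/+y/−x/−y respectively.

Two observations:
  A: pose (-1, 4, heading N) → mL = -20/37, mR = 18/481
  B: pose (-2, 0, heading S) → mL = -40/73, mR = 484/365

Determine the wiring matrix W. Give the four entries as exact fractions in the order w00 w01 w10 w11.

obs A: pose=(-1,4,N) → sL=20/37, sR=4/13, mL=-20/37, mR=18/481
obs B: pose=(-2,0,S) → sL=40/73, sR=8/5, mL=-40/73, mR=484/365
sensor matrix S = [[20/37, 4/13], [40/73, 8/5]]; det S = 24448/35113
solve [mL_A; mL_B] = S·[w00; w01] and [mR_A; mR_B] = S·[w10; w11]:
  w00 = -1, w01 = 0, w10 = -1/2, w11 = 1

-1 0 -1/2 1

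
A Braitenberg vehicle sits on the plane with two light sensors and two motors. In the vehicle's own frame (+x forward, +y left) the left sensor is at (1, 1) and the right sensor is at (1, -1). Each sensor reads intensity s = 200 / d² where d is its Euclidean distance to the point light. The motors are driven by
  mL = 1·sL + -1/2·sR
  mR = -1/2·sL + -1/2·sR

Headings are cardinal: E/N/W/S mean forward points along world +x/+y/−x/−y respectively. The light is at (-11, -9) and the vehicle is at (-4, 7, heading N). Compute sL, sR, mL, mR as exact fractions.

left sensor world pos  = (-5, 8); dL² = 325
right sensor world pos = (-3, 8); dR² = 353
sL = 200/325 = 8/13
sR = 200/353 = 200/353
mL = 1·sL + -1/2·sR = 1524/4589
mR = -1/2·sL + -1/2·sR = -2712/4589

8/13 200/353 1524/4589 -2712/4589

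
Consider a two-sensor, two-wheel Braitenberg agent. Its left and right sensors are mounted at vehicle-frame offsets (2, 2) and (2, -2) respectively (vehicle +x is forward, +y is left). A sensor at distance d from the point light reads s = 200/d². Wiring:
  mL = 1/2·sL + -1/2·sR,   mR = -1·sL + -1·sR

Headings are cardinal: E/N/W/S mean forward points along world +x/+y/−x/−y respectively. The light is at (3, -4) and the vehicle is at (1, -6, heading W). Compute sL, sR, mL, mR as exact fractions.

left sensor world pos  = (-1, -8); dL² = 32
right sensor world pos = (-1, -4); dR² = 16
sL = 200/32 = 25/4
sR = 200/16 = 25/2
mL = 1/2·sL + -1/2·sR = -25/8
mR = -1·sL + -1·sR = -75/4

25/4 25/2 -25/8 -75/4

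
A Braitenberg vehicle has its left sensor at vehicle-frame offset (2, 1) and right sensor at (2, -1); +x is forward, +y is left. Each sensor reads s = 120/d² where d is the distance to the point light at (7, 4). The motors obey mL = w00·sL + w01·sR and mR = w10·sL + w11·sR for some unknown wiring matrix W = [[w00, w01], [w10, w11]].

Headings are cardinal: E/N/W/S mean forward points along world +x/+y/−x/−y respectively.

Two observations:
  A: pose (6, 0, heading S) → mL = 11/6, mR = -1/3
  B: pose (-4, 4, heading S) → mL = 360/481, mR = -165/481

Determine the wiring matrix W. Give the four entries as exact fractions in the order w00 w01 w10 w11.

obs A: pose=(6,0,S) → sL=10/3, sR=3, mL=11/6, mR=-1/3
obs B: pose=(-4,4,S) → sL=15/13, sR=30/37, mL=360/481, mR=-165/481
sensor matrix S = [[10/3, 3], [15/13, 30/37]]; det S = -365/481
solve [mL_A; mL_B] = S·[w00; w01] and [mR_A; mR_B] = S·[w10; w11]:
  w00 = 1, w01 = -1/2, w10 = -1, w11 = 1

1 -1/2 -1 1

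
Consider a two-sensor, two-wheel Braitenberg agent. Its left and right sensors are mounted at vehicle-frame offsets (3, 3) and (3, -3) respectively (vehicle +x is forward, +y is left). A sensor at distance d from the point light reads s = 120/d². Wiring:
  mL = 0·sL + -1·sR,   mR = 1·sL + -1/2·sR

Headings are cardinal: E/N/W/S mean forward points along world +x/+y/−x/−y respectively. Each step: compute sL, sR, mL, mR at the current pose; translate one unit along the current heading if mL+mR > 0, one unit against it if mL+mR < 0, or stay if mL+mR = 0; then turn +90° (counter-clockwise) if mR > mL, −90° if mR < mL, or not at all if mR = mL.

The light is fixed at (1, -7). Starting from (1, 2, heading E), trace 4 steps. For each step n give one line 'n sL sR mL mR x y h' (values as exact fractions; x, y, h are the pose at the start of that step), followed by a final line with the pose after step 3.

n=0: pose=(1,2,E); sL=40/51, sR=8/3; mL=-8/3, mR=-28/51; mL+mR=-164/51 → advance -1; mR−mL=36/17 → turn +1·90°
n=1: pose=(0,2,N); sL=3/4, sR=30/37; mL=-30/37, mR=51/148; mL+mR=-69/148 → advance -1; mR−mL=171/148 → turn +1·90°
n=2: pose=(0,1,W); sL=120/41, sR=120/137; mL=-120/137, mR=13980/5617; mL+mR=9060/5617 → advance +1; mR−mL=18900/5617 → turn +1·90°
n=3: pose=(-1,1,S); sL=60/13, sR=12/5; mL=-12/5, mR=222/65; mL+mR=66/65 → advance +1; mR−mL=378/65 → turn +1·90°

0 40/51 8/3 -8/3 -28/51 1 2 E
1 3/4 30/37 -30/37 51/148 0 2 N
2 120/41 120/137 -120/137 13980/5617 0 1 W
3 60/13 12/5 -12/5 222/65 -1 1 S
final -1 0 E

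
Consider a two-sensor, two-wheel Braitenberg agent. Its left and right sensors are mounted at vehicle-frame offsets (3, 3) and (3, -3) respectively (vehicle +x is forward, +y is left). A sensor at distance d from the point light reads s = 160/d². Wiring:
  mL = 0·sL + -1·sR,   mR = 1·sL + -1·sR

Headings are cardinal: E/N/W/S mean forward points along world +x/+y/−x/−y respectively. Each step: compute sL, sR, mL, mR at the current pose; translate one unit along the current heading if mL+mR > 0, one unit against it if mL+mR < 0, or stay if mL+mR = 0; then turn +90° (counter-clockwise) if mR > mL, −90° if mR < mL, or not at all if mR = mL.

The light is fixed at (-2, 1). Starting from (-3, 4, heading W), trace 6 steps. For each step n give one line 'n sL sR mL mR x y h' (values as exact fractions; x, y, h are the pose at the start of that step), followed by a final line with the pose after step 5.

0 10 40/13 -40/13 90/13 -3 4 W
1 160 32/5 -32/5 768/5 -4 4 S
2 80/13 80 -80 -960/13 -4 3 E
3 160/61 32/5 -32/5 -1152/305 -5 3 N
4 4 40/13 -40/13 12/13 -5 2 W
5 32 160/29 -160/29 768/29 -4 2 S
final -4 1 E

n=0: pose=(-3,4,W); sL=10, sR=40/13; mL=-40/13, mR=90/13; mL+mR=50/13 → advance +1; mR−mL=10 → turn +1·90°
n=1: pose=(-4,4,S); sL=160, sR=32/5; mL=-32/5, mR=768/5; mL+mR=736/5 → advance +1; mR−mL=160 → turn +1·90°
n=2: pose=(-4,3,E); sL=80/13, sR=80; mL=-80, mR=-960/13; mL+mR=-2000/13 → advance -1; mR−mL=80/13 → turn +1·90°
n=3: pose=(-5,3,N); sL=160/61, sR=32/5; mL=-32/5, mR=-1152/305; mL+mR=-3104/305 → advance -1; mR−mL=160/61 → turn +1·90°
n=4: pose=(-5,2,W); sL=4, sR=40/13; mL=-40/13, mR=12/13; mL+mR=-28/13 → advance -1; mR−mL=4 → turn +1·90°
n=5: pose=(-4,2,S); sL=32, sR=160/29; mL=-160/29, mR=768/29; mL+mR=608/29 → advance +1; mR−mL=32 → turn +1·90°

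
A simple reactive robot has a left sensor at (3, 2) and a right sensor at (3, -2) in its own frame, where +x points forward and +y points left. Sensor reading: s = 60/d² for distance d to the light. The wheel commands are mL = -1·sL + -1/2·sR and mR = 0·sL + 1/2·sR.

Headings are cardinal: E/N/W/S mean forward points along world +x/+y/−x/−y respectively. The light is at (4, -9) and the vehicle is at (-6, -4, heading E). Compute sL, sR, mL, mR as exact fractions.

left sensor world pos  = (-3, -2); dL² = 98
right sensor world pos = (-3, -6); dR² = 58
sL = 60/98 = 30/49
sR = 60/58 = 30/29
mL = -1·sL + -1/2·sR = -1605/1421
mR = 0·sL + 1/2·sR = 15/29

30/49 30/29 -1605/1421 15/29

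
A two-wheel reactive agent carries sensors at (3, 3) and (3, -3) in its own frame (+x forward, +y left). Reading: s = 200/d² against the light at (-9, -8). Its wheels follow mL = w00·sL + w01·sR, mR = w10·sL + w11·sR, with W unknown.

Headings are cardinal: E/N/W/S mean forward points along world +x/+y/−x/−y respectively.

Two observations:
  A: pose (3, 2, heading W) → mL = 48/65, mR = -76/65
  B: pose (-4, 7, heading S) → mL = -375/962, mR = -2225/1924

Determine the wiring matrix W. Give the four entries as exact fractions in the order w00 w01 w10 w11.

obs A: pose=(3,2,W) → sL=20/13, sR=4/5, mL=48/65, mR=-76/65
obs B: pose=(-4,7,S) → sL=25/26, sR=50/37, mL=-375/962, mR=-2225/1924
sensor matrix S = [[20/13, 4/5], [25/26, 50/37]]; det S = 630/481
solve [mL_A; mL_B] = S·[w00; w01] and [mR_A; mR_B] = S·[w10; w11]:
  w00 = 1, w01 = -1, w10 = -1/2, w11 = -1/2

1 -1 -1/2 -1/2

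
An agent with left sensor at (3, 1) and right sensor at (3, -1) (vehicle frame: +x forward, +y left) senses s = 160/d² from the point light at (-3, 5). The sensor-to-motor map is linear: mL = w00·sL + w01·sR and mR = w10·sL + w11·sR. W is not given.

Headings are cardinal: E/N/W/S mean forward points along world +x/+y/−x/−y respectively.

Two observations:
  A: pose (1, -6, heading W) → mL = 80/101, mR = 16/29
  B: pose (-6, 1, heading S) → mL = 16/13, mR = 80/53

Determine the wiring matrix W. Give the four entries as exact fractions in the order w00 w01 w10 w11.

0 1/2 1/2 0

obs A: pose=(1,-6,W) → sL=32/29, sR=160/101, mL=80/101, mR=16/29
obs B: pose=(-6,1,S) → sL=160/53, sR=32/13, mL=16/13, mR=80/53
sensor matrix S = [[32/29, 160/101], [160/53, 32/13]]; det S = -4169728/2018081
solve [mL_A; mL_B] = S·[w00; w01] and [mR_A; mR_B] = S·[w10; w11]:
  w00 = 0, w01 = 1/2, w10 = 1/2, w11 = 0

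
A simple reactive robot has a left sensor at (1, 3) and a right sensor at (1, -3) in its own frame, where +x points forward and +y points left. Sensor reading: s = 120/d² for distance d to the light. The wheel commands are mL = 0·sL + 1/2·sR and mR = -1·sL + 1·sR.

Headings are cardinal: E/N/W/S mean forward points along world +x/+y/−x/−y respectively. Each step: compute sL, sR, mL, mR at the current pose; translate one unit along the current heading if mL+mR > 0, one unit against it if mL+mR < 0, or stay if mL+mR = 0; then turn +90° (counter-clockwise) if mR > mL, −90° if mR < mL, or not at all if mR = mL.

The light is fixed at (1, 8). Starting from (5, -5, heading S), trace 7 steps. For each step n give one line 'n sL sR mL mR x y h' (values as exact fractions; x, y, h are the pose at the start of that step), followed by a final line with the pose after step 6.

0 24/49 120/197 60/197 1152/9653 5 -5 S
1 60/149 12/13 6/13 1008/1937 5 -6 W
2 40/87 8/15 4/15 32/435 4 -6 S
3 15/41 30/37 15/37 675/1517 4 -7 W
4 120/281 120/257 60/257 2880/72217 3 -7 S
5 60/181 12/17 6/17 1152/3077 3 -8 W
6 24/61 120/293 60/293 288/17873 2 -8 S
final 2 -9 W

n=0: pose=(5,-5,S); sL=24/49, sR=120/197; mL=60/197, mR=1152/9653; mL+mR=4092/9653 → advance +1; mR−mL=-1788/9653 → turn -1·90°
n=1: pose=(5,-6,W); sL=60/149, sR=12/13; mL=6/13, mR=1008/1937; mL+mR=1902/1937 → advance +1; mR−mL=114/1937 → turn +1·90°
n=2: pose=(4,-6,S); sL=40/87, sR=8/15; mL=4/15, mR=32/435; mL+mR=148/435 → advance +1; mR−mL=-28/145 → turn -1·90°
n=3: pose=(4,-7,W); sL=15/41, sR=30/37; mL=15/37, mR=675/1517; mL+mR=1290/1517 → advance +1; mR−mL=60/1517 → turn +1·90°
n=4: pose=(3,-7,S); sL=120/281, sR=120/257; mL=60/257, mR=2880/72217; mL+mR=19740/72217 → advance +1; mR−mL=-13980/72217 → turn -1·90°
n=5: pose=(3,-8,W); sL=60/181, sR=12/17; mL=6/17, mR=1152/3077; mL+mR=2238/3077 → advance +1; mR−mL=66/3077 → turn +1·90°
n=6: pose=(2,-8,S); sL=24/61, sR=120/293; mL=60/293, mR=288/17873; mL+mR=3948/17873 → advance +1; mR−mL=-3372/17873 → turn -1·90°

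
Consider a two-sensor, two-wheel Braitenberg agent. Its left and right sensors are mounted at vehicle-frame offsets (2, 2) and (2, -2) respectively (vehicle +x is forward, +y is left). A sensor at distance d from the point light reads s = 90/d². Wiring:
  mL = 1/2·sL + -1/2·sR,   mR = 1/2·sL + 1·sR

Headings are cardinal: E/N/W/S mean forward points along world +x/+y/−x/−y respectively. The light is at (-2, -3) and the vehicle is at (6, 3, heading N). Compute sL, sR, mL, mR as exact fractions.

9/10 45/82 36/205 819/820

left sensor world pos  = (4, 5); dL² = 100
right sensor world pos = (8, 5); dR² = 164
sL = 90/100 = 9/10
sR = 90/164 = 45/82
mL = 1/2·sL + -1/2·sR = 36/205
mR = 1/2·sL + 1·sR = 819/820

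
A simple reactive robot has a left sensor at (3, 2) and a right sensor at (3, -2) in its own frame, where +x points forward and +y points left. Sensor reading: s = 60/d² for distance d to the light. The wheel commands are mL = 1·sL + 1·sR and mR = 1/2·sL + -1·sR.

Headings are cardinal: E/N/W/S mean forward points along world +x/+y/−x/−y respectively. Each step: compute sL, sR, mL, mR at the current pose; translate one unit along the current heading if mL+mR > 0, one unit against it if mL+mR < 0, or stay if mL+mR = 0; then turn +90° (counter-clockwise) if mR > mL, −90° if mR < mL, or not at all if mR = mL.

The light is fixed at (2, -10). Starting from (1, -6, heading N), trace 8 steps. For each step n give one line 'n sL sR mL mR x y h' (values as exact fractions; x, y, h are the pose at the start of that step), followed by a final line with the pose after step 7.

0 30/29 6/5 324/145 -99/145 1 -6 N
1 60/53 60/13 3960/689 -2790/689 1 -5 E
2 15/2 15/2 15 -15/4 2 -5 S
3 60/13 4/3 232/39 38/39 2 -6 W
4 30/29 6/5 324/145 -99/145 1 -6 N
5 60/53 60/13 3960/689 -2790/689 1 -5 E
6 15/2 15/2 15 -15/4 2 -5 S
7 60/13 4/3 232/39 38/39 2 -6 W
final 1 -6 N

n=0: pose=(1,-6,N); sL=30/29, sR=6/5; mL=324/145, mR=-99/145; mL+mR=45/29 → advance +1; mR−mL=-423/145 → turn -1·90°
n=1: pose=(1,-5,E); sL=60/53, sR=60/13; mL=3960/689, mR=-2790/689; mL+mR=90/53 → advance +1; mR−mL=-6750/689 → turn -1·90°
n=2: pose=(2,-5,S); sL=15/2, sR=15/2; mL=15, mR=-15/4; mL+mR=45/4 → advance +1; mR−mL=-75/4 → turn -1·90°
n=3: pose=(2,-6,W); sL=60/13, sR=4/3; mL=232/39, mR=38/39; mL+mR=90/13 → advance +1; mR−mL=-194/39 → turn -1·90°
n=4: pose=(1,-6,N); sL=30/29, sR=6/5; mL=324/145, mR=-99/145; mL+mR=45/29 → advance +1; mR−mL=-423/145 → turn -1·90°
n=5: pose=(1,-5,E); sL=60/53, sR=60/13; mL=3960/689, mR=-2790/689; mL+mR=90/53 → advance +1; mR−mL=-6750/689 → turn -1·90°
n=6: pose=(2,-5,S); sL=15/2, sR=15/2; mL=15, mR=-15/4; mL+mR=45/4 → advance +1; mR−mL=-75/4 → turn -1·90°
n=7: pose=(2,-6,W); sL=60/13, sR=4/3; mL=232/39, mR=38/39; mL+mR=90/13 → advance +1; mR−mL=-194/39 → turn -1·90°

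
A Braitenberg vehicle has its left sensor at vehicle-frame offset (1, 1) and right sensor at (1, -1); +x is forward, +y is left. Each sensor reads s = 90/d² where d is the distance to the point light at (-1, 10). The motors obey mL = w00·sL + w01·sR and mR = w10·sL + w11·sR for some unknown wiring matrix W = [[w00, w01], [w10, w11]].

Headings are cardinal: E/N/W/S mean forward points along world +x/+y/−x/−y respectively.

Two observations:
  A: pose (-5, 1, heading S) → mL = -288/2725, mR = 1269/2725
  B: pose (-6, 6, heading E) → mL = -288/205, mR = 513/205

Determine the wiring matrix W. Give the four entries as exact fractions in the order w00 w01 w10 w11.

obs A: pose=(-5,1,S) → sL=90/109, sR=18/25, mL=-288/2725, mR=1269/2725
obs B: pose=(-6,6,E) → sL=18/5, sR=90/41, mL=-288/205, mR=513/205
sensor matrix S = [[90/109, 18/25], [18/5, 90/41]]; det S = -435456/558625
solve [mL_A; mL_B] = S·[w00; w01] and [mR_A; mR_B] = S·[w10; w11]:
  w00 = -1, w01 = 1, w10 = 1, w11 = -1/2

-1 1 1 -1/2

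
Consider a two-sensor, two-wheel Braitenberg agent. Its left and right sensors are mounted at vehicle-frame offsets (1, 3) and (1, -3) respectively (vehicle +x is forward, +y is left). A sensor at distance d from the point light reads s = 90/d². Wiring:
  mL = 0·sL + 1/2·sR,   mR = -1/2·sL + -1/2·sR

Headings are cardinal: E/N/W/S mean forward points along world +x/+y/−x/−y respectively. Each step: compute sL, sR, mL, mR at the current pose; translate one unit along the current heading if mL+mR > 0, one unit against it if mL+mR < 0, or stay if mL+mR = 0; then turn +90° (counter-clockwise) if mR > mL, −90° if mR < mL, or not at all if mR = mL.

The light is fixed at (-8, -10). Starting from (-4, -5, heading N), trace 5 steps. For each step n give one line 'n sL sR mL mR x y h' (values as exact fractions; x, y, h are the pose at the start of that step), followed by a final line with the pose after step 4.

n=0: pose=(-4,-5,N); sL=90/37, sR=18/17; mL=9/17, mR=-1098/629; mL+mR=-45/37 → advance -1; mR−mL=-1431/629 → turn -1·90°
n=1: pose=(-4,-6,E); sL=45/37, sR=45/13; mL=45/26, mR=-1125/481; mL+mR=-45/74 → advance -1; mR−mL=-3915/962 → turn -1·90°
n=2: pose=(-5,-6,S); sL=2, sR=10; mL=5, mR=-6; mL+mR=-1 → advance -1; mR−mL=-11 → turn -1·90°
n=3: pose=(-5,-5,W); sL=45/4, sR=45/34; mL=45/68, mR=-855/136; mL+mR=-45/8 → advance -1; mR−mL=-945/136 → turn -1·90°
n=4: pose=(-4,-5,N); sL=90/37, sR=18/17; mL=9/17, mR=-1098/629; mL+mR=-45/37 → advance -1; mR−mL=-1431/629 → turn -1·90°

0 90/37 18/17 9/17 -1098/629 -4 -5 N
1 45/37 45/13 45/26 -1125/481 -4 -6 E
2 2 10 5 -6 -5 -6 S
3 45/4 45/34 45/68 -855/136 -5 -5 W
4 90/37 18/17 9/17 -1098/629 -4 -5 N
final -4 -6 E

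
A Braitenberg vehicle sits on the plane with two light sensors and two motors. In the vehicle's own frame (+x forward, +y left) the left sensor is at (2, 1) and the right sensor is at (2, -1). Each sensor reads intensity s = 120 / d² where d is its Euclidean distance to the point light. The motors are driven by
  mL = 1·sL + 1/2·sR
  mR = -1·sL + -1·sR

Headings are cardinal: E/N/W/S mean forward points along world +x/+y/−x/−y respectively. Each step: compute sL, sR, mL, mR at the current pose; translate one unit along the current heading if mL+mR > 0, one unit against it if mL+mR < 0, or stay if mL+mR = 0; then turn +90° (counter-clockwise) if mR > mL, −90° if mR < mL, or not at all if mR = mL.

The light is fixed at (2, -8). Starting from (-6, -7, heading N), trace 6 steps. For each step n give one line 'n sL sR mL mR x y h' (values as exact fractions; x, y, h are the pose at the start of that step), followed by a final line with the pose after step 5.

0 4/3 60/29 206/87 -296/87 -6 -7 N
1 120/37 120/37 180/37 -240/37 -6 -8 E
2 30/17 15/13 1035/442 -645/221 -7 -8 S
3 120/121 24/25 4452/3025 -5904/3025 -7 -7 W
4 4/3 60/29 206/87 -296/87 -6 -7 N
5 120/37 120/37 180/37 -240/37 -6 -8 E
final -7 -8 S

n=0: pose=(-6,-7,N); sL=4/3, sR=60/29; mL=206/87, mR=-296/87; mL+mR=-30/29 → advance -1; mR−mL=-502/87 → turn -1·90°
n=1: pose=(-6,-8,E); sL=120/37, sR=120/37; mL=180/37, mR=-240/37; mL+mR=-60/37 → advance -1; mR−mL=-420/37 → turn -1·90°
n=2: pose=(-7,-8,S); sL=30/17, sR=15/13; mL=1035/442, mR=-645/221; mL+mR=-15/26 → advance -1; mR−mL=-2325/442 → turn -1·90°
n=3: pose=(-7,-7,W); sL=120/121, sR=24/25; mL=4452/3025, mR=-5904/3025; mL+mR=-12/25 → advance -1; mR−mL=-10356/3025 → turn -1·90°
n=4: pose=(-6,-7,N); sL=4/3, sR=60/29; mL=206/87, mR=-296/87; mL+mR=-30/29 → advance -1; mR−mL=-502/87 → turn -1·90°
n=5: pose=(-6,-8,E); sL=120/37, sR=120/37; mL=180/37, mR=-240/37; mL+mR=-60/37 → advance -1; mR−mL=-420/37 → turn -1·90°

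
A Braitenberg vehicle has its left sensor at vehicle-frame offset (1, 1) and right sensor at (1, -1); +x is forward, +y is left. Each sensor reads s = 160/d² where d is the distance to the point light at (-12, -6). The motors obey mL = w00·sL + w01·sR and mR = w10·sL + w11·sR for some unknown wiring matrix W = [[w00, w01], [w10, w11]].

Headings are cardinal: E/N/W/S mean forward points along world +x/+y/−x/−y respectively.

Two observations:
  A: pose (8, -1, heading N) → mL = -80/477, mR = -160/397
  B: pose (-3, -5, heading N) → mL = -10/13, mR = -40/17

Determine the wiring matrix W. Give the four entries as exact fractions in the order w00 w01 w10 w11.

obs A: pose=(8,-1,N) → sL=160/397, sR=160/477, mL=-80/477, mR=-160/397
obs B: pose=(-3,-5,N) → sL=40/17, sR=20/13, mL=-10/13, mR=-40/17
sensor matrix S = [[160/397, 160/477], [40/17, 20/13]]; det S = -7081600/41850549
solve [mL_A; mL_B] = S·[w00; w01] and [mR_A; mR_B] = S·[w10; w11]:
  w00 = 0, w01 = -1/2, w10 = -1, w11 = 0

0 -1/2 -1 0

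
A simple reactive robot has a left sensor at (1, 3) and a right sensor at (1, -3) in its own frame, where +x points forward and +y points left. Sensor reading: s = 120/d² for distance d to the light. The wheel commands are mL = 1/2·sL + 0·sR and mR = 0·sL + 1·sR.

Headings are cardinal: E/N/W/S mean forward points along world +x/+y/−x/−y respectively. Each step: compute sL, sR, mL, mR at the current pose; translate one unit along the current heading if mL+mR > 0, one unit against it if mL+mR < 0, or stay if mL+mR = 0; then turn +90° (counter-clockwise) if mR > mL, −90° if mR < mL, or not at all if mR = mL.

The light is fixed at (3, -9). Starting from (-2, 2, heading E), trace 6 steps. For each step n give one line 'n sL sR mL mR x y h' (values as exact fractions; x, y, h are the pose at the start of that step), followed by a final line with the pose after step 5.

0 30/53 3/2 15/53 3/2 -2 2 E
1 120/193 24/29 60/193 24/29 -1 2 N
2 60/53 12/25 30/53 12/25 -1 3 W
3 120/233 120/173 60/233 120/173 -2 3 N
4 15/17 30/73 15/34 30/73 -2 4 W
5 120/277 24/41 60/277 24/41 -3 4 N
final -3 5 W

n=0: pose=(-2,2,E); sL=30/53, sR=3/2; mL=15/53, mR=3/2; mL+mR=189/106 → advance +1; mR−mL=129/106 → turn +1·90°
n=1: pose=(-1,2,N); sL=120/193, sR=24/29; mL=60/193, mR=24/29; mL+mR=6372/5597 → advance +1; mR−mL=2892/5597 → turn +1·90°
n=2: pose=(-1,3,W); sL=60/53, sR=12/25; mL=30/53, mR=12/25; mL+mR=1386/1325 → advance +1; mR−mL=-114/1325 → turn -1·90°
n=3: pose=(-2,3,N); sL=120/233, sR=120/173; mL=60/233, mR=120/173; mL+mR=38340/40309 → advance +1; mR−mL=17580/40309 → turn +1·90°
n=4: pose=(-2,4,W); sL=15/17, sR=30/73; mL=15/34, mR=30/73; mL+mR=2115/2482 → advance +1; mR−mL=-75/2482 → turn -1·90°
n=5: pose=(-3,4,N); sL=120/277, sR=24/41; mL=60/277, mR=24/41; mL+mR=9108/11357 → advance +1; mR−mL=4188/11357 → turn +1·90°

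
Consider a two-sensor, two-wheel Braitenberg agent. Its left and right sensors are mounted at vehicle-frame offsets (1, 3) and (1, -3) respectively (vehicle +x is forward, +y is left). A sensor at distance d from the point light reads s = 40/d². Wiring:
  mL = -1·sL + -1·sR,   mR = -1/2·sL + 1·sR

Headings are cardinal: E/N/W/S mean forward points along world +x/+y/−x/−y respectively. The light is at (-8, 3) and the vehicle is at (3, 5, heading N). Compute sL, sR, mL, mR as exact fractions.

left sensor world pos  = (0, 6); dL² = 73
right sensor world pos = (6, 6); dR² = 205
sL = 40/73 = 40/73
sR = 40/205 = 8/41
mL = -1·sL + -1·sR = -2224/2993
mR = -1/2·sL + 1·sR = -236/2993

40/73 8/41 -2224/2993 -236/2993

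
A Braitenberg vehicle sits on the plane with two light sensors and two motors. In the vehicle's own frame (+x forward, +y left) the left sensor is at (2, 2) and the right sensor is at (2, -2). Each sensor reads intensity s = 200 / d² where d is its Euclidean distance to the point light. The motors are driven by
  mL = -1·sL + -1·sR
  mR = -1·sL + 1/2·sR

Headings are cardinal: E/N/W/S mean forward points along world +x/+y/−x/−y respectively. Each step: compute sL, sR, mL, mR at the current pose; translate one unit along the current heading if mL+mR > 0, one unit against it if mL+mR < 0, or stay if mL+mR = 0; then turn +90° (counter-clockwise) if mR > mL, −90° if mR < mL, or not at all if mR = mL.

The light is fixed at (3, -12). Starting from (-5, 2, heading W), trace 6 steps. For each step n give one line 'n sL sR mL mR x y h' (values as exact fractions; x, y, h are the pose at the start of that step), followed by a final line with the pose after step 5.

0 50/61 50/89 -7500/5429 -2925/5429 -5 2 W
1 200/169 8/9 -3152/1521 -1124/1521 -4 2 S
2 100/157 100/97 -25400/15229 -1850/15229 -4 3 E
3 200/389 8/13 -5712/5057 -1044/5057 -5 3 N
4 50/61 50/89 -7500/5429 -2925/5429 -5 2 W
5 200/169 8/9 -3152/1521 -1124/1521 -4 2 S
final -4 3 E

n=0: pose=(-5,2,W); sL=50/61, sR=50/89; mL=-7500/5429, mR=-2925/5429; mL+mR=-10425/5429 → advance -1; mR−mL=75/89 → turn +1·90°
n=1: pose=(-4,2,S); sL=200/169, sR=8/9; mL=-3152/1521, mR=-1124/1521; mL+mR=-4276/1521 → advance -1; mR−mL=4/3 → turn +1·90°
n=2: pose=(-4,3,E); sL=100/157, sR=100/97; mL=-25400/15229, mR=-1850/15229; mL+mR=-27250/15229 → advance -1; mR−mL=150/97 → turn +1·90°
n=3: pose=(-5,3,N); sL=200/389, sR=8/13; mL=-5712/5057, mR=-1044/5057; mL+mR=-6756/5057 → advance -1; mR−mL=12/13 → turn +1·90°
n=4: pose=(-5,2,W); sL=50/61, sR=50/89; mL=-7500/5429, mR=-2925/5429; mL+mR=-10425/5429 → advance -1; mR−mL=75/89 → turn +1·90°
n=5: pose=(-4,2,S); sL=200/169, sR=8/9; mL=-3152/1521, mR=-1124/1521; mL+mR=-4276/1521 → advance -1; mR−mL=4/3 → turn +1·90°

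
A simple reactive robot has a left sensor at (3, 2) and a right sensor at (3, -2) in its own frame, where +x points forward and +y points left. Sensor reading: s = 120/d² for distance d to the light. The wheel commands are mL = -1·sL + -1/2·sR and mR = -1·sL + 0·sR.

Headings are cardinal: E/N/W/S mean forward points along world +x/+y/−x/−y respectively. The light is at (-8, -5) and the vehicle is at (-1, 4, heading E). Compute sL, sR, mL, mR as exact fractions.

120/221 120/149 -31140/32929 -120/221

left sensor world pos  = (2, 6); dL² = 221
right sensor world pos = (2, 2); dR² = 149
sL = 120/221 = 120/221
sR = 120/149 = 120/149
mL = -1·sL + -1/2·sR = -31140/32929
mR = -1·sL + 0·sR = -120/221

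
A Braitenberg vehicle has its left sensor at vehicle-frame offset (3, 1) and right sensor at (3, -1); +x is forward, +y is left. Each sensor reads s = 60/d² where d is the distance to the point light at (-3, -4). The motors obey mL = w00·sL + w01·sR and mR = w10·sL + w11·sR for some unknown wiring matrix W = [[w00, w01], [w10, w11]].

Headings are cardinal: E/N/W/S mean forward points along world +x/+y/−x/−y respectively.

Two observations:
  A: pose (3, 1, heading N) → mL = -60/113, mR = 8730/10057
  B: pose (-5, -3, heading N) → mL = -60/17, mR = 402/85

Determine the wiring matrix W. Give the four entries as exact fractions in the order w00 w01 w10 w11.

0 -1 1/2 1

obs A: pose=(3,1,N) → sL=60/89, sR=60/113, mL=-60/113, mR=8730/10057
obs B: pose=(-5,-3,N) → sL=12/5, sR=60/17, mL=-60/17, mR=402/85
sensor matrix S = [[60/89, 60/113], [12/5, 60/17]]; det S = 188928/170969
solve [mL_A; mL_B] = S·[w00; w01] and [mR_A; mR_B] = S·[w10; w11]:
  w00 = 0, w01 = -1, w10 = 1/2, w11 = 1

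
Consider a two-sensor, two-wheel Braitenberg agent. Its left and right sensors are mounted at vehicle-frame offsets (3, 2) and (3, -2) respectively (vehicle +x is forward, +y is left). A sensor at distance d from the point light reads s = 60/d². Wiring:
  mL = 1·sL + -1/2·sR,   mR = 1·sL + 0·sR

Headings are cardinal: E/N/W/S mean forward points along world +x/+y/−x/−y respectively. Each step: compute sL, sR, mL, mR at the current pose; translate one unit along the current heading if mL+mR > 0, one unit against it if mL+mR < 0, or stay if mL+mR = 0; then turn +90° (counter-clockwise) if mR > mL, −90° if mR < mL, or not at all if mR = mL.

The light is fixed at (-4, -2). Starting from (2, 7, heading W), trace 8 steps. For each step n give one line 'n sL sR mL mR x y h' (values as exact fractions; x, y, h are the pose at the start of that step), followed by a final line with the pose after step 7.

0 30/29 6/13 303/377 30/29 2 7 W
1 12/17 4/3 2/51 12/17 1 7 S
2 15/41 3/5 27/410 15/41 1 6 E
3 60/137 12/37 1398/5069 60/137 2 6 N
4 30/29 6/13 303/377 30/29 2 7 W
5 12/17 4/3 2/51 12/17 1 7 S
6 15/41 3/5 27/410 15/41 1 6 E
7 60/137 12/37 1398/5069 60/137 2 6 N
final 2 7 W

n=0: pose=(2,7,W); sL=30/29, sR=6/13; mL=303/377, mR=30/29; mL+mR=693/377 → advance +1; mR−mL=3/13 → turn +1·90°
n=1: pose=(1,7,S); sL=12/17, sR=4/3; mL=2/51, mR=12/17; mL+mR=38/51 → advance +1; mR−mL=2/3 → turn +1·90°
n=2: pose=(1,6,E); sL=15/41, sR=3/5; mL=27/410, mR=15/41; mL+mR=177/410 → advance +1; mR−mL=3/10 → turn +1·90°
n=3: pose=(2,6,N); sL=60/137, sR=12/37; mL=1398/5069, mR=60/137; mL+mR=3618/5069 → advance +1; mR−mL=6/37 → turn +1·90°
n=4: pose=(2,7,W); sL=30/29, sR=6/13; mL=303/377, mR=30/29; mL+mR=693/377 → advance +1; mR−mL=3/13 → turn +1·90°
n=5: pose=(1,7,S); sL=12/17, sR=4/3; mL=2/51, mR=12/17; mL+mR=38/51 → advance +1; mR−mL=2/3 → turn +1·90°
n=6: pose=(1,6,E); sL=15/41, sR=3/5; mL=27/410, mR=15/41; mL+mR=177/410 → advance +1; mR−mL=3/10 → turn +1·90°
n=7: pose=(2,6,N); sL=60/137, sR=12/37; mL=1398/5069, mR=60/137; mL+mR=3618/5069 → advance +1; mR−mL=6/37 → turn +1·90°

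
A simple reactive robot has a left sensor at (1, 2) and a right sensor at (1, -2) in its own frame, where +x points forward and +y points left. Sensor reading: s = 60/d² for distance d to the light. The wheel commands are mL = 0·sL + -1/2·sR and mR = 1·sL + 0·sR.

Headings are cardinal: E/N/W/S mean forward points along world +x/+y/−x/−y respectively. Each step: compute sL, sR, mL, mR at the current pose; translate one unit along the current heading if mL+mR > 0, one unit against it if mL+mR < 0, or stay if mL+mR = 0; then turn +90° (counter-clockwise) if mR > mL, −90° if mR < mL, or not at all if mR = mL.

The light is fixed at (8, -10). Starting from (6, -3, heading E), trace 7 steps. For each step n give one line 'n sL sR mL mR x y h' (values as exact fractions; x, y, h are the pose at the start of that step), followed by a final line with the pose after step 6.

0 30/41 30/13 -15/13 30/41 6 -3 E
1 60/89 12/13 -6/13 60/89 5 -3 N
2 15/13 15/29 -15/58 15/13 5 -2 W
3 60/53 12/17 -6/17 60/53 4 -2 S
4 2/3 30/17 -15/17 2/3 4 -3 E
5 60/113 60/73 -30/73 60/113 3 -3 N
6 5/6 15/34 -15/68 5/6 3 -2 W
final 2 -2 S

n=0: pose=(6,-3,E); sL=30/41, sR=30/13; mL=-15/13, mR=30/41; mL+mR=-225/533 → advance -1; mR−mL=1005/533 → turn +1·90°
n=1: pose=(5,-3,N); sL=60/89, sR=12/13; mL=-6/13, mR=60/89; mL+mR=246/1157 → advance +1; mR−mL=1314/1157 → turn +1·90°
n=2: pose=(5,-2,W); sL=15/13, sR=15/29; mL=-15/58, mR=15/13; mL+mR=675/754 → advance +1; mR−mL=1065/754 → turn +1·90°
n=3: pose=(4,-2,S); sL=60/53, sR=12/17; mL=-6/17, mR=60/53; mL+mR=702/901 → advance +1; mR−mL=1338/901 → turn +1·90°
n=4: pose=(4,-3,E); sL=2/3, sR=30/17; mL=-15/17, mR=2/3; mL+mR=-11/51 → advance -1; mR−mL=79/51 → turn +1·90°
n=5: pose=(3,-3,N); sL=60/113, sR=60/73; mL=-30/73, mR=60/113; mL+mR=990/8249 → advance +1; mR−mL=7770/8249 → turn +1·90°
n=6: pose=(3,-2,W); sL=5/6, sR=15/34; mL=-15/68, mR=5/6; mL+mR=125/204 → advance +1; mR−mL=215/204 → turn +1·90°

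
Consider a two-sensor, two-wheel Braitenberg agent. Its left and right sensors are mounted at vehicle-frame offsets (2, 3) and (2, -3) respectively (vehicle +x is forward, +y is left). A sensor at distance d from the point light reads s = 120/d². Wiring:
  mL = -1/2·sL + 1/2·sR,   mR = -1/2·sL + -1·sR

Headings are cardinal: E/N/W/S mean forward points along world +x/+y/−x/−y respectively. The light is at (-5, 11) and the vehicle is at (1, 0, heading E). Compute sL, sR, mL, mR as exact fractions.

left sensor world pos  = (3, 3); dL² = 128
right sensor world pos = (3, -3); dR² = 260
sL = 120/128 = 15/16
sR = 120/260 = 6/13
mL = -1/2·sL + 1/2·sR = -99/416
mR = -1/2·sL + -1·sR = -387/416

15/16 6/13 -99/416 -387/416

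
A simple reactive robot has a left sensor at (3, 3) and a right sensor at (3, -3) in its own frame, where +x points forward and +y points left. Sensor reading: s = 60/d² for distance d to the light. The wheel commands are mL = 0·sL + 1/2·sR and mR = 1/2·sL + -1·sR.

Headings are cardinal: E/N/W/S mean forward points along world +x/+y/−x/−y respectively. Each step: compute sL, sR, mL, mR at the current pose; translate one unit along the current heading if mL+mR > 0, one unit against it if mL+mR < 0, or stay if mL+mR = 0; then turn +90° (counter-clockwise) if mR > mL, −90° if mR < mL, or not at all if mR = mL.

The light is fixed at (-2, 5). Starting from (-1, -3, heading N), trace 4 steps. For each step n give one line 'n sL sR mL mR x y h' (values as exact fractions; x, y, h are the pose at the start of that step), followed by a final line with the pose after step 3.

0 60/29 60/41 30/41 -510/1189 -1 -3 N
1 15/8 15/29 15/58 195/464 -1 -2 E
2 60/17 60/41 30/41 210/697 0 -2 N
3 30/17 30/53 15/53 285/901 0 -1 E
final 1 -1 N

n=0: pose=(-1,-3,N); sL=60/29, sR=60/41; mL=30/41, mR=-510/1189; mL+mR=360/1189 → advance +1; mR−mL=-1380/1189 → turn -1·90°
n=1: pose=(-1,-2,E); sL=15/8, sR=15/29; mL=15/58, mR=195/464; mL+mR=315/464 → advance +1; mR−mL=75/464 → turn +1·90°
n=2: pose=(0,-2,N); sL=60/17, sR=60/41; mL=30/41, mR=210/697; mL+mR=720/697 → advance +1; mR−mL=-300/697 → turn -1·90°
n=3: pose=(0,-1,E); sL=30/17, sR=30/53; mL=15/53, mR=285/901; mL+mR=540/901 → advance +1; mR−mL=30/901 → turn +1·90°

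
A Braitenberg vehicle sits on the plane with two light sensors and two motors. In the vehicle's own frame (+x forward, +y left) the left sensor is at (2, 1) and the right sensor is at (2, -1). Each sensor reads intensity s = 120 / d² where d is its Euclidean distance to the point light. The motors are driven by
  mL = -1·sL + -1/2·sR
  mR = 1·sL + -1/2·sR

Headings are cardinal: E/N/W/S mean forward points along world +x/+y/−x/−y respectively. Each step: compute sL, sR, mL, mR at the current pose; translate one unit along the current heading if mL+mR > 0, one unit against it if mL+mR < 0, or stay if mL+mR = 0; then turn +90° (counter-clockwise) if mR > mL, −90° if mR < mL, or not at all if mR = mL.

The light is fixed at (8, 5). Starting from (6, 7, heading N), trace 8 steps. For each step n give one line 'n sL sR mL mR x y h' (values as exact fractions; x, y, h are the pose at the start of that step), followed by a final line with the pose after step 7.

0 24/5 120/17 -708/85 108/85 6 7 N
1 15/2 6 -21/2 9/2 6 6 W
2 120 24 -132 108 7 6 S
3 12 60 -42 -18 7 7 E
4 24/5 120/17 -708/85 108/85 6 7 N
5 15/2 6 -21/2 9/2 6 6 W
6 120 24 -132 108 7 6 S
7 12 60 -42 -18 7 7 E
final 6 7 N

n=0: pose=(6,7,N); sL=24/5, sR=120/17; mL=-708/85, mR=108/85; mL+mR=-120/17 → advance -1; mR−mL=48/5 → turn +1·90°
n=1: pose=(6,6,W); sL=15/2, sR=6; mL=-21/2, mR=9/2; mL+mR=-6 → advance -1; mR−mL=15 → turn +1·90°
n=2: pose=(7,6,S); sL=120, sR=24; mL=-132, mR=108; mL+mR=-24 → advance -1; mR−mL=240 → turn +1·90°
n=3: pose=(7,7,E); sL=12, sR=60; mL=-42, mR=-18; mL+mR=-60 → advance -1; mR−mL=24 → turn +1·90°
n=4: pose=(6,7,N); sL=24/5, sR=120/17; mL=-708/85, mR=108/85; mL+mR=-120/17 → advance -1; mR−mL=48/5 → turn +1·90°
n=5: pose=(6,6,W); sL=15/2, sR=6; mL=-21/2, mR=9/2; mL+mR=-6 → advance -1; mR−mL=15 → turn +1·90°
n=6: pose=(7,6,S); sL=120, sR=24; mL=-132, mR=108; mL+mR=-24 → advance -1; mR−mL=240 → turn +1·90°
n=7: pose=(7,7,E); sL=12, sR=60; mL=-42, mR=-18; mL+mR=-60 → advance -1; mR−mL=24 → turn +1·90°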